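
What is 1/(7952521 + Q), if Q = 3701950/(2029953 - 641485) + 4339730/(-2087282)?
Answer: 724531065994/5761848942829012439 ≈ 1.2575e-7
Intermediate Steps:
Q = 425359341565/724531065994 (Q = 3701950/1388468 + 4339730*(-1/2087282) = 3701950*(1/1388468) - 2169865/1043641 = 1850975/694234 - 2169865/1043641 = 425359341565/724531065994 ≈ 0.58708)
1/(7952521 + Q) = 1/(7952521 + 425359341565/724531065994) = 1/(5761848942829012439/724531065994) = 724531065994/5761848942829012439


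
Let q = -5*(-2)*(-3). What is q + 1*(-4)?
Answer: -34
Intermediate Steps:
q = -30 (q = 10*(-3) = -30)
q + 1*(-4) = -30 + 1*(-4) = -30 - 4 = -34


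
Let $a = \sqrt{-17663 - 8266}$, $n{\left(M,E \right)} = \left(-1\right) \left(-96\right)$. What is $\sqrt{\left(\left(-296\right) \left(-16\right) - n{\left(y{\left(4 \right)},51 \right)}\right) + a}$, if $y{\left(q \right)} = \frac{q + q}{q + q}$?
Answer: $\sqrt{4640 + 3 i \sqrt{2881}} \approx 68.128 + 1.182 i$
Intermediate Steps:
$y{\left(q \right)} = 1$ ($y{\left(q \right)} = \frac{2 q}{2 q} = 2 q \frac{1}{2 q} = 1$)
$n{\left(M,E \right)} = 96$
$a = 3 i \sqrt{2881}$ ($a = \sqrt{-25929} = 3 i \sqrt{2881} \approx 161.02 i$)
$\sqrt{\left(\left(-296\right) \left(-16\right) - n{\left(y{\left(4 \right)},51 \right)}\right) + a} = \sqrt{\left(\left(-296\right) \left(-16\right) - 96\right) + 3 i \sqrt{2881}} = \sqrt{\left(4736 - 96\right) + 3 i \sqrt{2881}} = \sqrt{4640 + 3 i \sqrt{2881}}$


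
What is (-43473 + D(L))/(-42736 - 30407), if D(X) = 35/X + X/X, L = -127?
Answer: 5520979/9289161 ≈ 0.59435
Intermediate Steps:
D(X) = 1 + 35/X (D(X) = 35/X + 1 = 1 + 35/X)
(-43473 + D(L))/(-42736 - 30407) = (-43473 + (35 - 127)/(-127))/(-42736 - 30407) = (-43473 - 1/127*(-92))/(-73143) = (-43473 + 92/127)*(-1/73143) = -5520979/127*(-1/73143) = 5520979/9289161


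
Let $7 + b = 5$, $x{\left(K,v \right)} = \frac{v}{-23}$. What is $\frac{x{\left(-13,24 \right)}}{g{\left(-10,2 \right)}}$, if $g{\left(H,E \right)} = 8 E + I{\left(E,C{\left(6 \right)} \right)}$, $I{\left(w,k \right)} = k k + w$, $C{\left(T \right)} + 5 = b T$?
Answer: $- \frac{24}{7061} \approx -0.003399$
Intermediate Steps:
$x{\left(K,v \right)} = - \frac{v}{23}$ ($x{\left(K,v \right)} = v \left(- \frac{1}{23}\right) = - \frac{v}{23}$)
$b = -2$ ($b = -7 + 5 = -2$)
$C{\left(T \right)} = -5 - 2 T$
$I{\left(w,k \right)} = w + k^{2}$ ($I{\left(w,k \right)} = k^{2} + w = w + k^{2}$)
$g{\left(H,E \right)} = 289 + 9 E$ ($g{\left(H,E \right)} = 8 E + \left(E + \left(-5 - 12\right)^{2}\right) = 8 E + \left(E + \left(-17\right)^{2}\right) = 8 E + \left(E + 289\right) = 8 E + \left(289 + E\right) = 289 + 9 E$)
$\frac{x{\left(-13,24 \right)}}{g{\left(-10,2 \right)}} = \frac{\left(- \frac{1}{23}\right) 24}{289 + 9 \cdot 2} = - \frac{24}{23 \left(289 + 18\right)} = - \frac{24}{23 \cdot 307} = \left(- \frac{24}{23}\right) \frac{1}{307} = - \frac{24}{7061}$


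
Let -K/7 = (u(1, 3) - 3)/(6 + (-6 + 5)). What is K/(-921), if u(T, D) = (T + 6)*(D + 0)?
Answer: 42/1535 ≈ 0.027362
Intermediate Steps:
u(T, D) = D*(6 + T) (u(T, D) = (6 + T)*D = D*(6 + T))
K = -126/5 (K = -7*(3*(6 + 1) - 3)/(6 + (-6 + 5)) = -7*(3*7 - 3)/(6 - 1) = -7*(21 - 3)/5 = -126/5 ≈ -25.200)
K/(-921) = -126/5/(-921) = -126/5*(-1/921) = 42/1535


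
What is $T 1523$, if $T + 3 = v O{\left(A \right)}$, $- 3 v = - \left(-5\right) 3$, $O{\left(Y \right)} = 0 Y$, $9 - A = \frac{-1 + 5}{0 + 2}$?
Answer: $-4569$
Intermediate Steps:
$A = 7$ ($A = 9 - \frac{-1 + 5}{0 + 2} = 9 - \frac{4}{2} = 9 - 4 \cdot \frac{1}{2} = 9 - 2 = 7$)
$O{\left(Y \right)} = 0$
$v = -5$ ($v = - \frac{\left(-1\right) \left(\left(-5\right) 3\right)}{3} = - \frac{\left(-1\right) \left(-15\right)}{3} = \left(- \frac{1}{3}\right) 15 = -5$)
$T = -3$ ($T = -3 - 0 = -3 + 0 = -3$)
$T 1523 = \left(-3\right) 1523 = -4569$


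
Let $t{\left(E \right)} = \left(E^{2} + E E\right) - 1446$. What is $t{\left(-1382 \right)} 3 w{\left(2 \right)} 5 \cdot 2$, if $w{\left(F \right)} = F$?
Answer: $229104120$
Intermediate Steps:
$t{\left(E \right)} = -1446 + 2 E^{2}$ ($t{\left(E \right)} = \left(E^{2} + E^{2}\right) - 1446 = 2 E^{2} - 1446 = -1446 + 2 E^{2}$)
$t{\left(-1382 \right)} 3 w{\left(2 \right)} 5 \cdot 2 = \left(-1446 + 2 \left(-1382\right)^{2}\right) 3 \cdot 2 \cdot 5 \cdot 2 = \left(-1446 + 2 \cdot 1909924\right) 6 \cdot 10 = \left(-1446 + 3819848\right) 60 = 3818402 \cdot 60 = 229104120$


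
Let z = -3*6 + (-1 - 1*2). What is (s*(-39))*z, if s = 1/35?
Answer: 117/5 ≈ 23.400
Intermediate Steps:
s = 1/35 ≈ 0.028571
z = -21 (z = -18 + (-1 - 2) = -18 - 3 = -21)
(s*(-39))*z = ((1/35)*(-39))*(-21) = -39/35*(-21) = 117/5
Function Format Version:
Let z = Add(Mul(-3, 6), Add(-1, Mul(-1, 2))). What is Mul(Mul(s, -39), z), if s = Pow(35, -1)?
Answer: Rational(117, 5) ≈ 23.400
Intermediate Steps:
s = Rational(1, 35) ≈ 0.028571
z = -21 (z = Add(-18, Add(-1, -2)) = Add(-18, -3) = -21)
Mul(Mul(s, -39), z) = Mul(Mul(Rational(1, 35), -39), -21) = Mul(Rational(-39, 35), -21) = Rational(117, 5)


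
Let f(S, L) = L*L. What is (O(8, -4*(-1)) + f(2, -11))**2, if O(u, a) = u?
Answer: 16641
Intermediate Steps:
f(S, L) = L**2
(O(8, -4*(-1)) + f(2, -11))**2 = (8 + (-11)**2)**2 = (8 + 121)**2 = 129**2 = 16641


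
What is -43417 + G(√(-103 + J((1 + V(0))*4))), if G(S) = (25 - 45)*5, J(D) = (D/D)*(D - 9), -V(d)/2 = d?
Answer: -43517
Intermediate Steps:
V(d) = -2*d
J(D) = -9 + D (J(D) = 1*(-9 + D) = -9 + D)
G(S) = -100 (G(S) = -20*5 = -100)
-43417 + G(√(-103 + J((1 + V(0))*4))) = -43417 - 100 = -43517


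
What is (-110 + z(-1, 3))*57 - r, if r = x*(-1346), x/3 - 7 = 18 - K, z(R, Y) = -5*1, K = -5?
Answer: 114585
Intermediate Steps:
z(R, Y) = -5
x = 90 (x = 21 + 3*(18 - 1*(-5)) = 21 + 3*(18 + 5) = 21 + 3*23 = 21 + 69 = 90)
r = -121140 (r = 90*(-1346) = -121140)
(-110 + z(-1, 3))*57 - r = (-110 - 5)*57 - 1*(-121140) = -115*57 + 121140 = -6555 + 121140 = 114585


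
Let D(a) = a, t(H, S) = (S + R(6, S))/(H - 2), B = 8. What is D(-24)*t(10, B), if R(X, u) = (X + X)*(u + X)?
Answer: -528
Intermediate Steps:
R(X, u) = 2*X*(X + u) (R(X, u) = (2*X)*(X + u) = 2*X*(X + u))
t(H, S) = (72 + 13*S)/(-2 + H) (t(H, S) = (S + 2*6*(6 + S))/(H - 2) = (S + (72 + 12*S))/(-2 + H) = (72 + 13*S)/(-2 + H))
D(-24)*t(10, B) = -24*(72 + 13*8)/(-2 + 10) = -24*(72 + 104)/8 = -3*176 = -24*22 = -528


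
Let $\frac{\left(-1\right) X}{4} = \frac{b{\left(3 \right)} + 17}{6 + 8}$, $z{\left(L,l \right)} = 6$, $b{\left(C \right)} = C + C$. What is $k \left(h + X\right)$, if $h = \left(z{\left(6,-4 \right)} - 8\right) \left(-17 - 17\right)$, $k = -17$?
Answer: $- \frac{7310}{7} \approx -1044.3$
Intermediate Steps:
$b{\left(C \right)} = 2 C$
$X = - \frac{46}{7}$ ($X = - 4 \frac{2 \cdot 3 + 17}{6 + 8} = - 4 \frac{6 + 17}{14} = - 4 \cdot 23 \cdot \frac{1}{14} = \left(-4\right) \frac{23}{14} = - \frac{46}{7} \approx -6.5714$)
$h = 68$ ($h = \left(6 - 8\right) \left(-17 - 17\right) = \left(-2\right) \left(-34\right) = 68$)
$k \left(h + X\right) = - 17 \left(68 - \frac{46}{7}\right) = \left(-17\right) \frac{430}{7} = - \frac{7310}{7}$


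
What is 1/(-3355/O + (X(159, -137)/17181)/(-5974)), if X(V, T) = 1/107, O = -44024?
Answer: 241744686929496/18422983456283 ≈ 13.122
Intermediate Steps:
X(V, T) = 1/107
1/(-3355/O + (X(159, -137)/17181)/(-5974)) = 1/(-3355/(-44024) + ((1/107)/17181)/(-5974)) = 1/(-3355*(-1/44024) + ((1/107)*(1/17181))*(-1/5974)) = 1/(3355/44024 + (1/1838367)*(-1/5974)) = 1/(3355/44024 - 1/10982404458) = 1/(18422983456283/241744686929496) = 241744686929496/18422983456283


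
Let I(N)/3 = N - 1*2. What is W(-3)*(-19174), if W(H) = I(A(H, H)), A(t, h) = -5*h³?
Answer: -7650426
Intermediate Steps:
I(N) = -6 + 3*N (I(N) = 3*(N - 1*2) = 3*(N - 2) = 3*(-2 + N) = -6 + 3*N)
W(H) = -6 - 15*H³ (W(H) = -6 + 3*(-5*H³) = -6 - 15*H³)
W(-3)*(-19174) = (-6 - 15*(-3)³)*(-19174) = (-6 - 15*(-27))*(-19174) = (-6 + 405)*(-19174) = 399*(-19174) = -7650426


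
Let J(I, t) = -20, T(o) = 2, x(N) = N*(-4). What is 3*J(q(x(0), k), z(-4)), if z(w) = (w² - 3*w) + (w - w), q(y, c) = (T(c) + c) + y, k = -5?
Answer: -60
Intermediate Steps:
x(N) = -4*N
q(y, c) = 2 + c + y (q(y, c) = (2 + c) + y = 2 + c + y)
z(w) = w² - 3*w (z(w) = (w² - 3*w) + 0 = w² - 3*w)
3*J(q(x(0), k), z(-4)) = 3*(-20) = -60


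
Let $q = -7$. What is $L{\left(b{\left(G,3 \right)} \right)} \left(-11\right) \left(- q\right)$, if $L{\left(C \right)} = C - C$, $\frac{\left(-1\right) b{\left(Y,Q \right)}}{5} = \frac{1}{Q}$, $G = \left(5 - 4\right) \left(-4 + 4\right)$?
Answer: $0$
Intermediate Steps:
$G = 0$ ($G = 1 \cdot 0 = 0$)
$b{\left(Y,Q \right)} = - \frac{5}{Q}$
$L{\left(C \right)} = 0$
$L{\left(b{\left(G,3 \right)} \right)} \left(-11\right) \left(- q\right) = 0 \left(-11\right) \left(\left(-1\right) \left(-7\right)\right) = 0 \cdot 7 = 0$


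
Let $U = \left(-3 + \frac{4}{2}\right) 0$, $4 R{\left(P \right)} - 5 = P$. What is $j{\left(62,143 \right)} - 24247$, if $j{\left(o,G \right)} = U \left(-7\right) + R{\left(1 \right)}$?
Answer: $- \frac{48491}{2} \approx -24246.0$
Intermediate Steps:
$R{\left(P \right)} = \frac{5}{4} + \frac{P}{4}$
$U = 0$ ($U = \left(-3 + 4 \cdot \frac{1}{2}\right) 0 = \left(-3 + 2\right) 0 = \left(-1\right) 0 = 0$)
$j{\left(o,G \right)} = \frac{3}{2}$ ($j{\left(o,G \right)} = 0 \left(-7\right) + \left(\frac{5}{4} + \frac{1}{4} \cdot 1\right) = 0 + \left(\frac{5}{4} + \frac{1}{4}\right) = 0 + \frac{3}{2} = \frac{3}{2}$)
$j{\left(62,143 \right)} - 24247 = \frac{3}{2} - 24247 = - \frac{48491}{2}$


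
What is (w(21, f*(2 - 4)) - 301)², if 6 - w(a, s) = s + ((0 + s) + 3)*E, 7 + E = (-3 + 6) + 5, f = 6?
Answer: 75076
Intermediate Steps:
E = 1 (E = -7 + ((-3 + 6) + 5) = -7 + (3 + 5) = -7 + 8 = 1)
w(a, s) = 3 - 2*s (w(a, s) = 6 - (s + ((0 + s) + 3)*1) = 6 - (s + (s + 3)*1) = 6 - (s + (3 + s)*1) = 6 - (s + (3 + s)) = 6 - (3 + 2*s) = 6 + (-3 - 2*s) = 3 - 2*s)
(w(21, f*(2 - 4)) - 301)² = ((3 - 12*(2 - 4)) - 301)² = ((3 - 12*(-2)) - 301)² = ((3 - 2*(-12)) - 301)² = ((3 + 24) - 301)² = (27 - 301)² = (-274)² = 75076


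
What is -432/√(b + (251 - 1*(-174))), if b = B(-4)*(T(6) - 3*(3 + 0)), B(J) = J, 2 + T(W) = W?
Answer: -432*√445/445 ≈ -20.479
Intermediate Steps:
T(W) = -2 + W
b = 20 (b = -4*((-2 + 6) - 3*(3 + 0)) = -4*(4 - 3*3) = -4*(4 - 9) = -4*(-5) = 20)
-432/√(b + (251 - 1*(-174))) = -432/√(20 + (251 - 1*(-174))) = -432/√(20 + (251 + 174)) = -432/√(20 + 425) = -432*√445/445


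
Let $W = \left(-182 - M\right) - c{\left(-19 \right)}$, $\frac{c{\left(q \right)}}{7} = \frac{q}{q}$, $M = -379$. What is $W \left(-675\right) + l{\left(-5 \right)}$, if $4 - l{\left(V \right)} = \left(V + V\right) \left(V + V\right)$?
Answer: $-128346$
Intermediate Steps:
$l{\left(V \right)} = 4 - 4 V^{2}$ ($l{\left(V \right)} = 4 - \left(V + V\right) \left(V + V\right) = 4 - 2 V 2 V = 4 - 4 V^{2}$)
$c{\left(q \right)} = 7$ ($c{\left(q \right)} = 7 \frac{q}{q} = 7 \cdot 1 = 7$)
$W = 190$ ($W = \left(-182 - -379\right) - 7 = \left(-182 + 379\right) - 7 = 197 - 7 = 190$)
$W \left(-675\right) + l{\left(-5 \right)} = 190 \left(-675\right) + \left(4 - 4 \left(-5\right)^{2}\right) = -128250 + \left(4 - 100\right) = -128250 - 96 = -128346$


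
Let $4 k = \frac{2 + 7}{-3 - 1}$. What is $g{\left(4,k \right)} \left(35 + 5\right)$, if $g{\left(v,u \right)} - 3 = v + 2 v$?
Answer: $600$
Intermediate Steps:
$k = - \frac{9}{16}$ ($k = \frac{\left(2 + 7\right) \frac{1}{-3 - 1}}{4} = \frac{9 \frac{1}{-4}}{4} = \frac{9 \left(- \frac{1}{4}\right)}{4} = \frac{1}{4} \left(- \frac{9}{4}\right) = - \frac{9}{16} \approx -0.5625$)
$g{\left(v,u \right)} = 3 + 3 v$ ($g{\left(v,u \right)} = 3 + \left(v + 2 v\right) = 3 + 3 v$)
$g{\left(4,k \right)} \left(35 + 5\right) = \left(3 + 3 \cdot 4\right) \left(35 + 5\right) = \left(3 + 12\right) 40 = 15 \cdot 40 = 600$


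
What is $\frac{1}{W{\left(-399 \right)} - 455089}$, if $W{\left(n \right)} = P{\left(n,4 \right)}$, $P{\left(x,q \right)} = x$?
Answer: $- \frac{1}{455488} \approx -2.1954 \cdot 10^{-6}$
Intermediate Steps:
$W{\left(n \right)} = n$
$\frac{1}{W{\left(-399 \right)} - 455089} = \frac{1}{-399 - 455089} = \frac{1}{-455488} = - \frac{1}{455488}$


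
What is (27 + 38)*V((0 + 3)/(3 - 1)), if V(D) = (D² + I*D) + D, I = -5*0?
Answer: 975/4 ≈ 243.75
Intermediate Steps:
I = 0
V(D) = D + D² (V(D) = (D² + 0*D) + D = (D² + 0) + D = D² + D = D + D²)
(27 + 38)*V((0 + 3)/(3 - 1)) = (27 + 38)*(((0 + 3)/(3 - 1))*(1 + (0 + 3)/(3 - 1))) = 65*((3/2)*(1 + 3/2)) = 65*((3*(½))*(1 + 3*(½))) = 65*(3*(1 + 3/2)/2) = 65*((3/2)*(5/2)) = 65*(15/4) = 975/4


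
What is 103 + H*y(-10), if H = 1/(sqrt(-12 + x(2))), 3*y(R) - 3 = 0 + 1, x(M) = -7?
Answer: 103 - 4*I*sqrt(19)/57 ≈ 103.0 - 0.30589*I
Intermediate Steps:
y(R) = 4/3 (y(R) = 1 + (0 + 1)/3 = 1 + (1/3)*1 = 1 + 1/3 = 4/3)
H = -I*sqrt(19)/19 (H = 1/(sqrt(-12 - 7)) = 1/(sqrt(-19)) = 1/(I*sqrt(19)) = -I*sqrt(19)/19 ≈ -0.22942*I)
103 + H*y(-10) = 103 - I*sqrt(19)/19*(4/3) = 103 - 4*I*sqrt(19)/57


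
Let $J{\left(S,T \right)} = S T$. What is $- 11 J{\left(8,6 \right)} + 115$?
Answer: $-413$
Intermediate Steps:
$- 11 J{\left(8,6 \right)} + 115 = - 11 \cdot 8 \cdot 6 + 115 = \left(-11\right) 48 + 115 = -528 + 115 = -413$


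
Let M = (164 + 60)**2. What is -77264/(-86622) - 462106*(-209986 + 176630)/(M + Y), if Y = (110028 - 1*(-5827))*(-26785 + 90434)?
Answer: 952472516156768/319379864730081 ≈ 2.9823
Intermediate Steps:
M = 50176 (M = 224**2 = 50176)
Y = 7374054895 (Y = (110028 + 5827)*63649 = 115855*63649 = 7374054895)
-77264/(-86622) - 462106*(-209986 + 176630)/(M + Y) = -77264/(-86622) - 462106*(-209986 + 176630)/(50176 + 7374054895) = -77264*(-1/86622) - 462106/(7374105071/(-33356)) = 38632/43311 - 462106/(7374105071*(-1/33356)) = 38632/43311 - 462106/(-7374105071/33356) = 38632/43311 - 462106*(-33356/7374105071) = 38632/43311 + 15414007736/7374105071 = 952472516156768/319379864730081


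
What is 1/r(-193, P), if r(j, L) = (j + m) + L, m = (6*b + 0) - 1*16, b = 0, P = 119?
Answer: -1/90 ≈ -0.011111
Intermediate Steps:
m = -16 (m = (6*0 + 0) - 1*16 = (0 + 0) - 16 = 0 - 16 = -16)
r(j, L) = -16 + L + j (r(j, L) = (j - 16) + L = (-16 + j) + L = -16 + L + j)
1/r(-193, P) = 1/(-16 + 119 - 193) = 1/(-90) = -1/90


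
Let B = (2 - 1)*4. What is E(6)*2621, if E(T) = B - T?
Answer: -5242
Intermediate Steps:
B = 4 (B = 1*4 = 4)
E(T) = 4 - T
E(6)*2621 = (4 - 1*6)*2621 = (4 - 6)*2621 = -2*2621 = -5242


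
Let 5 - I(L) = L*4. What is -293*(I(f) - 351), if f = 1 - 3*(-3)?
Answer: 113098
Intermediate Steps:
f = 10 (f = 1 + 9 = 10)
I(L) = 5 - 4*L (I(L) = 5 - L*4 = 5 - 4*L)
-293*(I(f) - 351) = -293*((5 - 4*10) - 351) = -293*((5 - 40) - 351) = -293*(-35 - 351) = -293*(-386) = 113098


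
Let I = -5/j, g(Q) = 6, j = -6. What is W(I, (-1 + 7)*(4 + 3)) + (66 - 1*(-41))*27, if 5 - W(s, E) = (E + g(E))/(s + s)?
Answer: 14326/5 ≈ 2865.2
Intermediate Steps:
I = ⅚ (I = -5/(-6) = -5*(-⅙) = ⅚ ≈ 0.83333)
W(s, E) = 5 - (6 + E)/(2*s) (W(s, E) = 5 - (E + 6)/(s + s) = 5 - (6 + E)/(2*s))
W(I, (-1 + 7)*(4 + 3)) + (66 - 1*(-41))*27 = (-6 - (-1 + 7)*(4 + 3) + 10*(⅚))/(2*(⅚)) + (66 - 1*(-41))*27 = (½)*(6/5)*(-6 - 6*7 + 25/3) + (66 + 41)*27 = (½)*(6/5)*(-6 - 1*42 + 25/3) + 107*27 = (½)*(6/5)*(-6 - 42 + 25/3) + 2889 = (½)*(6/5)*(-119/3) + 2889 = -119/5 + 2889 = 14326/5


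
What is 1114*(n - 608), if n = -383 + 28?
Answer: -1072782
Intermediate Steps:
n = -355
1114*(n - 608) = 1114*(-355 - 608) = 1114*(-963) = -1072782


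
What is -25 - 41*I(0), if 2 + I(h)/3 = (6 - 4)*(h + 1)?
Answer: -25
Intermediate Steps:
I(h) = 6*h (I(h) = -6 + 3*((6 - 4)*(h + 1)) = -6 + 3*(2*(1 + h)) = -6 + 3*(2 + 2*h) = -6 + (6 + 6*h) = 6*h)
-25 - 41*I(0) = -25 - 246*0 = -25 - 41*0 = -25 + 0 = -25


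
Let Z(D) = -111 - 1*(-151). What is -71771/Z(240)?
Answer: -71771/40 ≈ -1794.3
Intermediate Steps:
Z(D) = 40 (Z(D) = -111 + 151 = 40)
-71771/Z(240) = -71771/40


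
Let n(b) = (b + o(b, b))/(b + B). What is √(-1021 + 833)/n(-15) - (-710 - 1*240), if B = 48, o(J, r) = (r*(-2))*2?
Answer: 950 + 22*I*√47/15 ≈ 950.0 + 10.055*I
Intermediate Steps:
o(J, r) = -4*r (o(J, r) = -2*r*2 = -4*r)
n(b) = -3*b/(48 + b) (n(b) = (b - 4*b)/(b + 48) = (-3*b)/(48 + b) = -3*b/(48 + b))
√(-1021 + 833)/n(-15) - (-710 - 1*240) = √(-1021 + 833)/((-3*(-15)/(48 - 15))) - (-710 - 1*240) = √(-188)/((-3*(-15)/33)) - (-710 - 240) = (2*I*√47)/((-3*(-15)*1/33)) - 1*(-950) = (2*I*√47)/(15/11) + 950 = (2*I*√47)*(11/15) + 950 = 22*I*√47/15 + 950 = 950 + 22*I*√47/15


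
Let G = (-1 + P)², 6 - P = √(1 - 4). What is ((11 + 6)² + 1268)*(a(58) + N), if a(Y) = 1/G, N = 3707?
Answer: 7785*(7414*√3 + 16311*I)/(2*(5*√3 + 11*I)) ≈ 5.7718e+6 + 34.397*I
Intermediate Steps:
P = 6 - I*√3 (P = 6 - √(1 - 4) = 6 - √(-3) = 6 - I*√3 ≈ 6.0 - 1.732*I)
G = (5 - I*√3)² (G = (-1 + (6 - I*√3))² = (5 - I*√3)² ≈ 22.0 - 17.32*I)
a(Y) = (5 - I*√3)⁻² (a(Y) = 1/((5 - I*√3)²) = (5 - I*√3)⁻²)
((11 + 6)² + 1268)*(a(58) + N) = ((11 + 6)² + 1268)*((5 - I*√3)⁻² + 3707) = (17² + 1268)*(3707 + (5 - I*√3)⁻²) = (289 + 1268)*(3707 + (5 - I*√3)⁻²) = 1557*(3707 + (5 - I*√3)⁻²) = 5771799 + 1557/(5 - I*√3)²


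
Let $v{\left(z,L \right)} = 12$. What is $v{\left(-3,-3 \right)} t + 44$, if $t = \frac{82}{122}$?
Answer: $\frac{3176}{61} \approx 52.066$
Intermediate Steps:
$t = \frac{41}{61}$ ($t = 82 \cdot \frac{1}{122} = \frac{41}{61} \approx 0.67213$)
$v{\left(-3,-3 \right)} t + 44 = 12 \cdot \frac{41}{61} + 44 = \frac{492}{61} + 44 = \frac{3176}{61}$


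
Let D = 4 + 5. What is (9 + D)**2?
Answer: 324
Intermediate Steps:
D = 9
(9 + D)**2 = (9 + 9)**2 = 18**2 = 324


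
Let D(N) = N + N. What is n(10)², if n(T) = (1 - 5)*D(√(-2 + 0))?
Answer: -128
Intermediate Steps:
D(N) = 2*N
n(T) = -8*I*√2 (n(T) = (1 - 5)*(2*√(-2 + 0)) = -8*√(-2) = -8*I*√2)
n(10)² = (-8*I*√2)² = -128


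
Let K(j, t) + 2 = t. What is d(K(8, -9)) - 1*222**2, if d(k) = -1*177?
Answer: -49461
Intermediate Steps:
K(j, t) = -2 + t
d(k) = -177
d(K(8, -9)) - 1*222**2 = -177 - 1*222**2 = -177 - 1*49284 = -177 - 49284 = -49461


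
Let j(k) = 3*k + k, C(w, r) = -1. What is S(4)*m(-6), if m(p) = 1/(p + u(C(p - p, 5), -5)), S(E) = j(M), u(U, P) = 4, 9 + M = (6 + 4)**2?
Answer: -182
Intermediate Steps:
M = 91 (M = -9 + (6 + 4)**2 = -9 + 10**2 = -9 + 100 = 91)
j(k) = 4*k
S(E) = 364 (S(E) = 4*91 = 364)
m(p) = 1/(4 + p) (m(p) = 1/(p + 4) = 1/(4 + p))
S(4)*m(-6) = 364/(4 - 6) = 364/(-2) = 364*(-1/2) = -182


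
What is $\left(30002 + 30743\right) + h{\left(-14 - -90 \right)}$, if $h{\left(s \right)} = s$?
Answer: $60821$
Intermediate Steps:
$\left(30002 + 30743\right) + h{\left(-14 - -90 \right)} = \left(30002 + 30743\right) - -76 = 60745 + \left(-14 + 90\right) = 60745 + 76 = 60821$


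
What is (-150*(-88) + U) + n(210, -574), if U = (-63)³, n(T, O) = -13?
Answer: -236860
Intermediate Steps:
U = -250047
(-150*(-88) + U) + n(210, -574) = (-150*(-88) - 250047) - 13 = (13200 - 250047) - 13 = -236847 - 13 = -236860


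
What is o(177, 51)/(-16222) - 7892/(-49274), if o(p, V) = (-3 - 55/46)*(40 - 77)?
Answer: 2768619735/18384425044 ≈ 0.15060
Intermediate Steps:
o(p, V) = 7141/46 (o(p, V) = (-3 - 55*1/46)*(-37) = (-3 - 55/46)*(-37) = -193/46*(-37) = 7141/46)
o(177, 51)/(-16222) - 7892/(-49274) = (7141/46)/(-16222) - 7892/(-49274) = (7141/46)*(-1/16222) - 7892*(-1/49274) = -7141/746212 + 3946/24637 = 2768619735/18384425044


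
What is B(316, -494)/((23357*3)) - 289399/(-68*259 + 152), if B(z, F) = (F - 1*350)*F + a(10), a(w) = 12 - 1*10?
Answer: 9186071603/407813220 ≈ 22.525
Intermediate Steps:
a(w) = 2 (a(w) = 12 - 10 = 2)
B(z, F) = 2 + F*(-350 + F) (B(z, F) = (F - 1*350)*F + 2 = (F - 350)*F + 2 = (-350 + F)*F + 2 = F*(-350 + F) + 2 = 2 + F*(-350 + F))
B(316, -494)/((23357*3)) - 289399/(-68*259 + 152) = (2 + (-494)² - 350*(-494))/((23357*3)) - 289399/(-68*259 + 152) = (2 + 244036 + 172900)/70071 - 289399/(-17612 + 152) = 416938*(1/70071) - 289399/(-17460) = 416938/70071 - 289399*(-1/17460) = 416938/70071 + 289399/17460 = 9186071603/407813220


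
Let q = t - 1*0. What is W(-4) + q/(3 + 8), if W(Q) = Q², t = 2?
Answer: 178/11 ≈ 16.182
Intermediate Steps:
q = 2 (q = 2 - 1*0 = 2 + 0 = 2)
W(-4) + q/(3 + 8) = (-4)² + 2/(3 + 8) = 16 + 2/11 = 178/11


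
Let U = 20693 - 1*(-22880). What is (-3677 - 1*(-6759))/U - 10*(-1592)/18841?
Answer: 751750122/820958893 ≈ 0.91570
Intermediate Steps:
U = 43573 (U = 20693 + 22880 = 43573)
(-3677 - 1*(-6759))/U - 10*(-1592)/18841 = (-3677 - 1*(-6759))/43573 - 10*(-1592)/18841 = (-3677 + 6759)*(1/43573) + 15920*(1/18841) = 3082*(1/43573) + 15920/18841 = 3082/43573 + 15920/18841 = 751750122/820958893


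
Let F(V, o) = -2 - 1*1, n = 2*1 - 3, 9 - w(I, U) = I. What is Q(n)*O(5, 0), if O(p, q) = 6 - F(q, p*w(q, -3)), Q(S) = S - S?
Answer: 0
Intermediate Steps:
w(I, U) = 9 - I
n = -1 (n = 2 - 3 = -1)
Q(S) = 0
F(V, o) = -3 (F(V, o) = -2 - 1 = -3)
O(p, q) = 9 (O(p, q) = 6 - 1*(-3) = 6 + 3 = 9)
Q(n)*O(5, 0) = 0*9 = 0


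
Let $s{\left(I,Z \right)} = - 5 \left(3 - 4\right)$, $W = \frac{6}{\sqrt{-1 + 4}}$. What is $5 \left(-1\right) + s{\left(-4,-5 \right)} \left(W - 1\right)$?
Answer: $-10 + 10 \sqrt{3} \approx 7.3205$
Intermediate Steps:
$W = 2 \sqrt{3}$ ($W = \frac{6}{\sqrt{3}} = 6 \frac{\sqrt{3}}{3} = 2 \sqrt{3} \approx 3.4641$)
$s{\left(I,Z \right)} = 5$ ($s{\left(I,Z \right)} = \left(-5\right) \left(-1\right) = 5$)
$5 \left(-1\right) + s{\left(-4,-5 \right)} \left(W - 1\right) = 5 \left(-1\right) + 5 \left(2 \sqrt{3} - 1\right) = -5 + 5 \left(2 \sqrt{3} - 1\right) = -5 + 5 \left(-1 + 2 \sqrt{3}\right) = -5 - \left(5 - 10 \sqrt{3}\right) = -10 + 10 \sqrt{3}$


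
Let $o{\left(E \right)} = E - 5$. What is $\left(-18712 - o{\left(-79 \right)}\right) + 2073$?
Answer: $-16555$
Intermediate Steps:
$o{\left(E \right)} = -5 + E$
$\left(-18712 - o{\left(-79 \right)}\right) + 2073 = \left(-18712 - \left(-5 - 79\right)\right) + 2073 = \left(-18712 - -84\right) + 2073 = \left(-18712 + 84\right) + 2073 = -18628 + 2073 = -16555$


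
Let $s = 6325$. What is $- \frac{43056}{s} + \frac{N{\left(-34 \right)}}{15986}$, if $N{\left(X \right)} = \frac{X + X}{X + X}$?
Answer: $- \frac{29925517}{4396150} \approx -6.8072$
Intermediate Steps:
$N{\left(X \right)} = 1$ ($N{\left(X \right)} = \frac{2 X}{2 X} = 2 X \frac{1}{2 X} = 1$)
$- \frac{43056}{s} + \frac{N{\left(-34 \right)}}{15986} = - \frac{43056}{6325} + 1 \cdot \frac{1}{15986} = \left(-43056\right) \frac{1}{6325} + 1 \cdot \frac{1}{15986} = - \frac{1872}{275} + \frac{1}{15986} = - \frac{29925517}{4396150}$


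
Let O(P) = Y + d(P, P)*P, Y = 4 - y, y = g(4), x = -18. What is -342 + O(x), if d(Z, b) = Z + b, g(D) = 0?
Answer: 310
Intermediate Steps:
y = 0
Y = 4 (Y = 4 - 1*0 = 4 + 0 = 4)
O(P) = 4 + 2*P**2 (O(P) = 4 + (P + P)*P = 4 + (2*P)*P = 4 + 2*P**2)
-342 + O(x) = -342 + (4 + 2*(-18)**2) = -342 + (4 + 2*324) = -342 + (4 + 648) = -342 + 652 = 310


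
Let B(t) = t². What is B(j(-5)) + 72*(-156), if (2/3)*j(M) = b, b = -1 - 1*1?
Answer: -11223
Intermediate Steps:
b = -2 (b = -1 - 1 = -2)
j(M) = -3 (j(M) = (3/2)*(-2) = -3)
B(j(-5)) + 72*(-156) = (-3)² + 72*(-156) = 9 - 11232 = -11223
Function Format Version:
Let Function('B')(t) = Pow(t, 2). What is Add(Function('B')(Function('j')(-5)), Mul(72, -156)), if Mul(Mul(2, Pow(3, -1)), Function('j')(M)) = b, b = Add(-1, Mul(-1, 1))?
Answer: -11223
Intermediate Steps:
b = -2 (b = Add(-1, -1) = -2)
Function('j')(M) = -3 (Function('j')(M) = Mul(Rational(3, 2), -2) = -3)
Add(Function('B')(Function('j')(-5)), Mul(72, -156)) = Add(Pow(-3, 2), Mul(72, -156)) = Add(9, -11232) = -11223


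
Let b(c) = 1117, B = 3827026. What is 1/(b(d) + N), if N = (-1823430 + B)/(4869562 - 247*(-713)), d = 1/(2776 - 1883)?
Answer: 5045673/5638020337 ≈ 0.00089494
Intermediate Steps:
d = 1/893 ≈ 0.0011198
N = 2003596/5045673 (N = (-1823430 + 3827026)/(4869562 - 247*(-713)) = 2003596/(4869562 + 176111) = 2003596/5045673 ≈ 0.39709)
1/(b(d) + N) = 1/(1117 + 2003596/5045673) = 1/(5638020337/5045673) = 5045673/5638020337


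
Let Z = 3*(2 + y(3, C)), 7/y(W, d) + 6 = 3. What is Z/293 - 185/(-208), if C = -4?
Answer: 53997/60944 ≈ 0.88601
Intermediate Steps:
y(W, d) = -7/3 (y(W, d) = 7/(-6 + 3) = 7/(-3) = 7*(-⅓) = -7/3)
Z = -1 (Z = 3*(2 - 7/3) = 3*(-⅓) = -1)
Z/293 - 185/(-208) = -1/293 - 185/(-208) = -1*1/293 - 185*(-1/208) = -1/293 + 185/208 = 53997/60944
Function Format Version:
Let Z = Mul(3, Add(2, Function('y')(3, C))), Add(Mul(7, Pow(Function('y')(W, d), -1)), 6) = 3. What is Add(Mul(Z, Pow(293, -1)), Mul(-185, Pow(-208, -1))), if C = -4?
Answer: Rational(53997, 60944) ≈ 0.88601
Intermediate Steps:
Function('y')(W, d) = Rational(-7, 3) (Function('y')(W, d) = Mul(7, Pow(Add(-6, 3), -1)) = Mul(7, Pow(-3, -1)) = Mul(7, Rational(-1, 3)) = Rational(-7, 3))
Z = -1 (Z = Mul(3, Add(2, Rational(-7, 3))) = Mul(3, Rational(-1, 3)) = -1)
Add(Mul(Z, Pow(293, -1)), Mul(-185, Pow(-208, -1))) = Add(Mul(-1, Pow(293, -1)), Mul(-185, Pow(-208, -1))) = Add(Mul(-1, Rational(1, 293)), Mul(-185, Rational(-1, 208))) = Add(Rational(-1, 293), Rational(185, 208)) = Rational(53997, 60944)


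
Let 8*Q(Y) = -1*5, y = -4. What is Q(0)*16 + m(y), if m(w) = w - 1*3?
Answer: -17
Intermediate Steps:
Q(Y) = -5/8 (Q(Y) = (-1*5)/8 = (⅛)*(-5) = -5/8)
m(w) = -3 + w (m(w) = w - 3 = -3 + w)
Q(0)*16 + m(y) = -5/8*16 + (-3 - 4) = -10 - 7 = -17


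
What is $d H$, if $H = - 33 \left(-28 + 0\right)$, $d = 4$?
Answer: $3696$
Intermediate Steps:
$H = 924$ ($H = \left(-33\right) \left(-28\right) = 924$)
$d H = 4 \cdot 924 = 3696$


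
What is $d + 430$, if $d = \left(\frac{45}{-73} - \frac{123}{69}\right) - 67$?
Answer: $\frac{605449}{1679} \approx 360.6$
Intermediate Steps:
$d = - \frac{116521}{1679}$ ($d = \left(45 \left(- \frac{1}{73}\right) - \frac{41}{23}\right) - 67 = \left(- \frac{45}{73} - \frac{41}{23}\right) - 67 = - \frac{4028}{1679} - 67 = - \frac{116521}{1679} \approx -69.399$)
$d + 430 = - \frac{116521}{1679} + 430 = \frac{605449}{1679}$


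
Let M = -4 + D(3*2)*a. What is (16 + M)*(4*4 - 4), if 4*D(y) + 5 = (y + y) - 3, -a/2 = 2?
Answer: 96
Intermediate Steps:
a = -4 (a = -2*2 = -4)
D(y) = -2 + y/2 (D(y) = -5/4 + ((y + y) - 3)/4 = -5/4 + (2*y - 3)/4 = -5/4 + (-3 + 2*y)/4 = -5/4 + (-3/4 + y/2) = -2 + y/2)
M = -8 (M = -4 + (-2 + (3*2)/2)*(-4) = -4 + (-2 + (1/2)*6)*(-4) = -4 + (-2 + 3)*(-4) = -4 + 1*(-4) = -4 - 4 = -8)
(16 + M)*(4*4 - 4) = (16 - 8)*(4*4 - 4) = 8*(16 - 4) = 8*12 = 96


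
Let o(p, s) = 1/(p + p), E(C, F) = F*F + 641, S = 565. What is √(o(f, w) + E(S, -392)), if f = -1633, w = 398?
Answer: √1645933781314/3266 ≈ 392.82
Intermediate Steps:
E(C, F) = 641 + F² (E(C, F) = F² + 641 = 641 + F²)
o(p, s) = 1/(2*p)
√(o(f, w) + E(S, -392)) = √((½)/(-1633) + (641 + (-392)²)) = √((½)*(-1/1633) + (641 + 153664)) = √(-1/3266 + 154305) = √(503960129/3266) = √1645933781314/3266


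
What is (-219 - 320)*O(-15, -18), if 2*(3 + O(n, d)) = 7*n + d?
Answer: 69531/2 ≈ 34766.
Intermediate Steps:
O(n, d) = -3 + d/2 + 7*n/2 (O(n, d) = -3 + (7*n + d)/2 = -3 + (d + 7*n)/2 = -3 + (d/2 + 7*n/2) = -3 + d/2 + 7*n/2)
(-219 - 320)*O(-15, -18) = (-219 - 320)*(-3 + (½)*(-18) + (7/2)*(-15)) = -539*(-3 - 9 - 105/2) = -539*(-129/2) = 69531/2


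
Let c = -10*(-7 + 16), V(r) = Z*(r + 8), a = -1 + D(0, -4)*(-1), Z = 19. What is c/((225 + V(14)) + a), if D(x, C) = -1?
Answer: -90/643 ≈ -0.13997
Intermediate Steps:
a = 0 (a = -1 - 1*(-1) = -1 + 1 = 0)
V(r) = 152 + 19*r (V(r) = 19*(r + 8) = 19*(8 + r) = 152 + 19*r)
c = -90 (c = -10*9 = -90)
c/((225 + V(14)) + a) = -90/((225 + (152 + 19*14)) + 0) = -90/((225 + (152 + 266)) + 0) = -90/((225 + 418) + 0) = -90/(643 + 0) = -90/643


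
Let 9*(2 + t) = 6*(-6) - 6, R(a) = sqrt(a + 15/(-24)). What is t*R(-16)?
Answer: -5*I*sqrt(266)/3 ≈ -27.182*I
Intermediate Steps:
R(a) = sqrt(-5/8 + a) (R(a) = sqrt(a + 15*(-1/24)) = sqrt(a - 5/8) = sqrt(-5/8 + a))
t = -20/3 (t = -2 + (6*(-6) - 6)/9 = -2 + (-36 - 6)/9 = -2 + (1/9)*(-42) = -2 - 14/3 = -20/3 ≈ -6.6667)
t*R(-16) = -5*sqrt(-10 + 16*(-16))/3 = -5*sqrt(-10 - 256)/3 = -5*sqrt(-266)/3 = -5*I*sqrt(266)/3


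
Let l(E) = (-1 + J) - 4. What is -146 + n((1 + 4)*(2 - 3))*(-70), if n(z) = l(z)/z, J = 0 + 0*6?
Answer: -216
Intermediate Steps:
J = 0 (J = 0 + 0 = 0)
l(E) = -5 (l(E) = (-1 + 0) - 4 = -1 - 4 = -5)
n(z) = -5/z
-146 + n((1 + 4)*(2 - 3))*(-70) = -146 - 5*1/((1 + 4)*(2 - 3))*(-70) = -146 - 5/(5*(-1))*(-70) = -146 - 5/(-5)*(-70) = -146 - 5*(-⅕)*(-70) = -146 + 1*(-70) = -146 - 70 = -216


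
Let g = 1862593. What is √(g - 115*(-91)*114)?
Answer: √3055603 ≈ 1748.0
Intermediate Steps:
√(g - 115*(-91)*114) = √(1862593 - 115*(-91)*114) = √(1862593 + 10465*114) = √(1862593 + 1193010) = √3055603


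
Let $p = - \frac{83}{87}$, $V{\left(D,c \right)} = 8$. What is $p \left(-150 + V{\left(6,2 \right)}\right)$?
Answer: $\frac{11786}{87} \approx 135.47$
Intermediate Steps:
$p = - \frac{83}{87}$ ($p = \left(-83\right) \frac{1}{87} = - \frac{83}{87} \approx -0.95402$)
$p \left(-150 + V{\left(6,2 \right)}\right) = - \frac{83 \left(-150 + 8\right)}{87} = \left(- \frac{83}{87}\right) \left(-142\right) = \frac{11786}{87}$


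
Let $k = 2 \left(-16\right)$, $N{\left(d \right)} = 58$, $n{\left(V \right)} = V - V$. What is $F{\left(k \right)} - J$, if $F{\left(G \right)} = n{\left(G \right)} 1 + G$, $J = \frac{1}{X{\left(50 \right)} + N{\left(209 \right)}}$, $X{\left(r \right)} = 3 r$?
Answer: $- \frac{6657}{208} \approx -32.005$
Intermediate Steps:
$n{\left(V \right)} = 0$
$J = \frac{1}{208}$ ($J = \frac{1}{3 \cdot 50 + 58} = \frac{1}{150 + 58} = \frac{1}{208} \approx 0.0048077$)
$k = -32$
$F{\left(G \right)} = G$ ($F{\left(G \right)} = 0 \cdot 1 + G = 0 + G = G$)
$F{\left(k \right)} - J = -32 - \frac{1}{208} = - \frac{6657}{208}$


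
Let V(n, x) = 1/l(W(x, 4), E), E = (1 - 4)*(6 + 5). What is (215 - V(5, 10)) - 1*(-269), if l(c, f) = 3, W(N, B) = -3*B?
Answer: 1451/3 ≈ 483.67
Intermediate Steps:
E = -33 (E = -3*11 = -33)
V(n, x) = 1/3
(215 - V(5, 10)) - 1*(-269) = (215 - 1*1/3) - 1*(-269) = (215 - 1/3) + 269 = 644/3 + 269 = 1451/3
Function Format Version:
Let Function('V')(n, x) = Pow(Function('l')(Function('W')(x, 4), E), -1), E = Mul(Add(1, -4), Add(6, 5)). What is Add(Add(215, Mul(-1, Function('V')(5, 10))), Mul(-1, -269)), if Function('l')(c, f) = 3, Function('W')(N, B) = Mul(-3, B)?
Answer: Rational(1451, 3) ≈ 483.67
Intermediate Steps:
E = -33 (E = Mul(-3, 11) = -33)
Function('V')(n, x) = Rational(1, 3) (Function('V')(n, x) = Pow(3, -1) = Rational(1, 3))
Add(Add(215, Mul(-1, Function('V')(5, 10))), Mul(-1, -269)) = Add(Add(215, Mul(-1, Rational(1, 3))), Mul(-1, -269)) = Add(Add(215, Rational(-1, 3)), 269) = Add(Rational(644, 3), 269) = Rational(1451, 3)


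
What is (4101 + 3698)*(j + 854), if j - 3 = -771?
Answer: 670714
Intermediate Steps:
j = -768 (j = 3 - 771 = -768)
(4101 + 3698)*(j + 854) = (4101 + 3698)*(-768 + 854) = 7799*86 = 670714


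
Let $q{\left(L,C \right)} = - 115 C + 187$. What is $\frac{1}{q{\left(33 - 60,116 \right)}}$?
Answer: $- \frac{1}{13153} \approx -7.6028 \cdot 10^{-5}$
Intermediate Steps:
$q{\left(L,C \right)} = 187 - 115 C$
$\frac{1}{q{\left(33 - 60,116 \right)}} = \frac{1}{187 - 13340} = \frac{1}{-13153} = - \frac{1}{13153}$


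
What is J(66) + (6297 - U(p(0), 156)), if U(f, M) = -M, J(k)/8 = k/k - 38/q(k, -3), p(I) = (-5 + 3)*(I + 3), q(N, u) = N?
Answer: 213061/33 ≈ 6456.4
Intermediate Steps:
p(I) = -6 - 2*I (p(I) = -2*(3 + I) = -6 - 2*I)
J(k) = 8 - 304/k (J(k) = 8*(k/k - 38/k) = 8*(1 - 38/k) = 8 - 304/k)
J(66) + (6297 - U(p(0), 156)) = (8 - 304/66) + (6297 - (-1)*156) = (8 - 304*1/66) + (6297 - 1*(-156)) = (8 - 152/33) + (6297 + 156) = 112/33 + 6453 = 213061/33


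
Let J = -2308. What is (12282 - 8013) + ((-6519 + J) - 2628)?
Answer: -7186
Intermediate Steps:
(12282 - 8013) + ((-6519 + J) - 2628) = (12282 - 8013) + ((-6519 - 2308) - 2628) = 4269 + (-8827 - 2628) = 4269 - 11455 = -7186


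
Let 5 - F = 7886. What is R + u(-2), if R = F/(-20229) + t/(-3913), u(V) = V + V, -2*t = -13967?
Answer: -284703451/52770718 ≈ -5.3951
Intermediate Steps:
F = -7881 (F = 5 - 1*7886 = 5 - 7886 = -7881)
t = 13967/2 (t = -1/2*(-13967) = 13967/2 ≈ 6983.5)
u(V) = 2*V
R = -73620579/52770718 (R = -7881/(-20229) + (13967/2)/(-3913) = -7881*(-1/20229) + (13967/2)*(-1/3913) = 2627/6743 - 13967/7826 = -73620579/52770718 ≈ -1.3951)
R + u(-2) = -73620579/52770718 + 2*(-2) = -73620579/52770718 - 4 = -284703451/52770718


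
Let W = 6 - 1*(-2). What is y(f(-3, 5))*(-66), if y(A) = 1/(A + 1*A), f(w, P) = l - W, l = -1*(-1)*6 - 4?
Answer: 11/2 ≈ 5.5000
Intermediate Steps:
W = 8 (W = 6 + 2 = 8)
l = 2 (l = 1*6 - 4 = 6 - 4 = 2)
f(w, P) = -6 (f(w, P) = 2 - 1*8 = 2 - 8 = -6)
y(A) = 1/(2*A) (y(A) = 1/(A + A) = 1/(2*A))
y(f(-3, 5))*(-66) = ((½)/(-6))*(-66) = ((½)*(-⅙))*(-66) = -1/12*(-66) = 11/2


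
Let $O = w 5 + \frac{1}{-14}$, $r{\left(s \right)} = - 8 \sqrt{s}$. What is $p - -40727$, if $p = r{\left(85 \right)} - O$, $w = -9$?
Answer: $\frac{570809}{14} - 8 \sqrt{85} \approx 40698.0$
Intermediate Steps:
$O = - \frac{631}{14}$ ($O = \left(-9\right) 5 + \frac{1}{-14} = -45 - \frac{1}{14} = - \frac{631}{14} \approx -45.071$)
$p = \frac{631}{14} - 8 \sqrt{85}$ ($p = - 8 \sqrt{85} - - \frac{631}{14} = - 8 \sqrt{85} + \frac{631}{14} = \frac{631}{14} - 8 \sqrt{85} \approx -28.685$)
$p - -40727 = \left(\frac{631}{14} - 8 \sqrt{85}\right) - -40727 = \left(\frac{631}{14} - 8 \sqrt{85}\right) + 40727 = \frac{570809}{14} - 8 \sqrt{85}$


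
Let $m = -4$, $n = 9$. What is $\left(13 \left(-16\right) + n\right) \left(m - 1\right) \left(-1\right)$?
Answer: $-995$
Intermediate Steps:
$\left(13 \left(-16\right) + n\right) \left(m - 1\right) \left(-1\right) = \left(13 \left(-16\right) + 9\right) \left(-4 - 1\right) \left(-1\right) = \left(-208 + 9\right) \left(\left(-5\right) \left(-1\right)\right) = \left(-199\right) 5 = -995$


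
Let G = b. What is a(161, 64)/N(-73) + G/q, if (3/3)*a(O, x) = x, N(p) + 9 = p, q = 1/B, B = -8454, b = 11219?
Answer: -3888662498/41 ≈ -9.4845e+7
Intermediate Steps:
q = -1/8454 (q = 1/(-8454) = -1/8454 ≈ -0.00011829)
N(p) = -9 + p
a(O, x) = x
G = 11219
a(161, 64)/N(-73) + G/q = 64/(-9 - 73) + 11219/(-1/8454) = 64/(-82) + 11219*(-8454) = 64*(-1/82) - 94845426 = -32/41 - 94845426 = -3888662498/41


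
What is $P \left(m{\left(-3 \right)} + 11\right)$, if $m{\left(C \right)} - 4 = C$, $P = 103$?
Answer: $1236$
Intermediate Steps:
$m{\left(C \right)} = 4 + C$
$P \left(m{\left(-3 \right)} + 11\right) = 103 \left(\left(4 - 3\right) + 11\right) = 103 \left(1 + 11\right) = 103 \cdot 12 = 1236$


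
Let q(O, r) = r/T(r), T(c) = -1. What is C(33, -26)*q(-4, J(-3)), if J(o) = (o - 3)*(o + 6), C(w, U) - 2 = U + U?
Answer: -900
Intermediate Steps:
C(w, U) = 2 + 2*U (C(w, U) = 2 + (U + U) = 2 + 2*U)
J(o) = (-3 + o)*(6 + o)
q(O, r) = -r (q(O, r) = r/(-1) = r*(-1) = -r)
C(33, -26)*q(-4, J(-3)) = (2 + 2*(-26))*(-(-18 + (-3)² + 3*(-3))) = (2 - 52)*(-(-18 + 9 - 9)) = -(-50)*(-18) = -50*18 = -900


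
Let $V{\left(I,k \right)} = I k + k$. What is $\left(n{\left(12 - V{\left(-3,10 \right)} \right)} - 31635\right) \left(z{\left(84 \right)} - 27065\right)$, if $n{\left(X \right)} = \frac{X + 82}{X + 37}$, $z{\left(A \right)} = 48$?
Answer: $\frac{19656677639}{23} \approx 8.5464 \cdot 10^{8}$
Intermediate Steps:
$V{\left(I,k \right)} = k + I k$
$n{\left(X \right)} = \frac{82 + X}{37 + X}$
$\left(n{\left(12 - V{\left(-3,10 \right)} \right)} - 31635\right) \left(z{\left(84 \right)} - 27065\right) = \left(\frac{82 - \left(-12 + 10 \left(1 - 3\right)\right)}{37 - \left(-12 + 10 \left(1 - 3\right)\right)} - 31635\right) \left(48 - 27065\right) = \left(\frac{82 - \left(-12 + 10 \left(-2\right)\right)}{37 - \left(-12 + 10 \left(-2\right)\right)} - 31635\right) \left(-27017\right) = \left(\frac{82 + \left(12 - -20\right)}{37 + \left(12 - -20\right)} - 31635\right) \left(-27017\right) = \left(\frac{82 + \left(12 + 20\right)}{37 + \left(12 + 20\right)} - 31635\right) \left(-27017\right) = \left(\frac{82 + 32}{37 + 32} - 31635\right) \left(-27017\right) = \left(\frac{1}{69} \cdot 114 - 31635\right) \left(-27017\right) = \left(\frac{38}{23} - 31635\right) \left(-27017\right) = \left(- \frac{727567}{23}\right) \left(-27017\right) = \frac{19656677639}{23}$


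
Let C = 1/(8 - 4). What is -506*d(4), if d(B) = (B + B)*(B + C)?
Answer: -17204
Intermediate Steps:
C = ¼ (C = 1/4 = ¼ ≈ 0.25000)
d(B) = 2*B*(¼ + B) (d(B) = (B + B)*(B + ¼) = (2*B)*(¼ + B) = 2*B*(¼ + B))
-506*d(4) = -253*4*(1 + 4*4) = -253*4*(1 + 16) = -253*4*17 = -506*34 = -17204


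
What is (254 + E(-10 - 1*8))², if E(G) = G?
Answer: 55696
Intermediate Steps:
(254 + E(-10 - 1*8))² = (254 + (-10 - 1*8))² = (254 + (-10 - 8))² = (254 - 18)² = 236² = 55696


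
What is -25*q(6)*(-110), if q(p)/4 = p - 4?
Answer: 22000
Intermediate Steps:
q(p) = -16 + 4*p (q(p) = 4*(p - 4) = 4*(-4 + p) = -16 + 4*p)
-25*q(6)*(-110) = -25*(-16 + 4*6)*(-110) = -25*(-16 + 24)*(-110) = -200*(-110) = -25*(-880) = 22000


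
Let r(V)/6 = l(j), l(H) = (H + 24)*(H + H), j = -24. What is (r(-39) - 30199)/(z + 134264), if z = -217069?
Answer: 30199/82805 ≈ 0.36470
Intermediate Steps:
l(H) = 2*H*(24 + H) (l(H) = (24 + H)*(2*H) = 2*H*(24 + H))
r(V) = 0 (r(V) = 6*(2*(-24)*(24 - 24)) = 6*(2*(-24)*0) = 6*0 = 0)
(r(-39) - 30199)/(z + 134264) = (0 - 30199)/(-217069 + 134264) = -30199/(-82805) = -30199*(-1/82805) = 30199/82805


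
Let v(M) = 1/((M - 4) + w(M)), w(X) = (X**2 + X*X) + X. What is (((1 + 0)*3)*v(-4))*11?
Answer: 33/20 ≈ 1.6500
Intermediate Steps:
w(X) = X + 2*X**2 (w(X) = (X**2 + X**2) + X = 2*X**2 + X = X + 2*X**2)
v(M) = 1/(-4 + M + M*(1 + 2*M)) (v(M) = 1/((M - 4) + M*(1 + 2*M)) = 1/((-4 + M) + M*(1 + 2*M)) = 1/(-4 + M + M*(1 + 2*M)))
(((1 + 0)*3)*v(-4))*11 = (((1 + 0)*3)/(-4 - 4 - 4*(1 + 2*(-4))))*11 = ((1*3)/(-4 - 4 - 4*(1 - 8)))*11 = (3/(-4 - 4 - 4*(-7)))*11 = (3/(-4 - 4 + 28))*11 = (3/20)*11 = 33/20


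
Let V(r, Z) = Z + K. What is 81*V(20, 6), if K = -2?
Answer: 324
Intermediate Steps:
V(r, Z) = -2 + Z (V(r, Z) = Z - 2 = -2 + Z)
81*V(20, 6) = 81*(-2 + 6) = 81*4 = 324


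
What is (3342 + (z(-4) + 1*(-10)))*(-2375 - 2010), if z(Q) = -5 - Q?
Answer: -14606435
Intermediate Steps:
(3342 + (z(-4) + 1*(-10)))*(-2375 - 2010) = (3342 + ((-5 - 1*(-4)) + 1*(-10)))*(-2375 - 2010) = (3342 + ((-5 + 4) - 10))*(-4385) = (3342 + (-1 - 10))*(-4385) = (3342 - 11)*(-4385) = 3331*(-4385) = -14606435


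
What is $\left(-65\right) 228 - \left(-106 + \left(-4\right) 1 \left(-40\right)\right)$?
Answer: $-14874$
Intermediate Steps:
$\left(-65\right) 228 - \left(-106 + \left(-4\right) 1 \left(-40\right)\right) = -14820 - \left(-106 - -160\right) = -14820 - \left(-106 + 160\right) = -14820 - 54 = -14874$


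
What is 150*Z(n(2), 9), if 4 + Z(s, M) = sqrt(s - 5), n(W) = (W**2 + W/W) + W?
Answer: -600 + 150*sqrt(2) ≈ -387.87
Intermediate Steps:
n(W) = 1 + W + W**2 (n(W) = (W**2 + 1) + W = (1 + W**2) + W = 1 + W + W**2)
Z(s, M) = -4 + sqrt(-5 + s) (Z(s, M) = -4 + sqrt(s - 5) = -4 + sqrt(-5 + s))
150*Z(n(2), 9) = 150*(-4 + sqrt(-5 + (1 + 2 + 2**2))) = 150*(-4 + sqrt(-5 + (1 + 2 + 4))) = 150*(-4 + sqrt(-5 + 7)) = 150*(-4 + sqrt(2)) = -600 + 150*sqrt(2)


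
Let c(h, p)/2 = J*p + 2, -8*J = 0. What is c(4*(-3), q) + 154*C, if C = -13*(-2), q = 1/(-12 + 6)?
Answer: 4008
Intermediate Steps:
J = 0 (J = -⅛*0 = 0)
q = -⅙ (q = 1/(-6) = -⅙ ≈ -0.16667)
c(h, p) = 4 (c(h, p) = 2*(0*p + 2) = 2*(0 + 2) = 2*2 = 4)
C = 26
c(4*(-3), q) + 154*C = 4 + 154*26 = 4 + 4004 = 4008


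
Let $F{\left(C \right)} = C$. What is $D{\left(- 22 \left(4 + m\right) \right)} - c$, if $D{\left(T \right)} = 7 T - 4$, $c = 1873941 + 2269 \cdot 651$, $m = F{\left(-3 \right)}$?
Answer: $-3351218$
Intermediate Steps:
$m = -3$
$c = 3351060$ ($c = 1873941 + 1477119 = 3351060$)
$D{\left(T \right)} = -4 + 7 T$
$D{\left(- 22 \left(4 + m\right) \right)} - c = \left(-4 + 7 \left(- 22 \left(4 - 3\right)\right)\right) - 3351060 = \left(-4 + 7 \left(\left(-22\right) 1\right)\right) - 3351060 = \left(-4 + 7 \left(-22\right)\right) - 3351060 = \left(-4 - 154\right) - 3351060 = -158 - 3351060 = -3351218$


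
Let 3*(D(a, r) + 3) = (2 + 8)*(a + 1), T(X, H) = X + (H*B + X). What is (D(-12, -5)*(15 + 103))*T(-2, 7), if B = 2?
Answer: -140420/3 ≈ -46807.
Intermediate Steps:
T(X, H) = 2*H + 2*X (T(X, H) = X + (H*2 + X) = X + (2*H + X) = X + (X + 2*H) = 2*H + 2*X)
D(a, r) = 1/3 + 10*a/3 (D(a, r) = -3 + ((2 + 8)*(a + 1))/3 = -3 + (10*(1 + a))/3 = -3 + (10 + 10*a)/3 = -3 + (10/3 + 10*a/3) = 1/3 + 10*a/3)
(D(-12, -5)*(15 + 103))*T(-2, 7) = ((1/3 + (10/3)*(-12))*(15 + 103))*(2*7 + 2*(-2)) = ((1/3 - 40)*118)*(14 - 4) = -119/3*118*10 = -14042/3*10 = -140420/3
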